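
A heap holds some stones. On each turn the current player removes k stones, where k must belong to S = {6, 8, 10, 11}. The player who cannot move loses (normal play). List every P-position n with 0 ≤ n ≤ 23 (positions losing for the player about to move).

G(0) = 0
G(1) = mex{} = 0
G(2) = mex{} = 0
G(3) = mex{} = 0
G(4) = mex{} = 0
G(5) = mex{} = 0
G(6) = mex{0} = 1
G(7) = mex{0} = 1
G(8) = mex{0,0} = 1
G(9) = mex{0,0} = 1
G(10) = mex{0,0,0} = 1
G(11) = mex{0,0,0,0} = 1
G(12) = mex{1,0,0,0} = 2
G(13) = mex{1,0,0,0} = 2
G(14) = mex{1,1,0,0} = 2
G(15) = mex{1,1,0,0} = 2
G(16) = mex{1,1,1,0} = 2
G(17) = mex{1,1,1,1} = 0
G(18) = mex{2,1,1,1} = 0
G(19) = mex{2,1,1,1} = 0
G(20) = mex{2,2,1,1} = 0
G(21) = mex{2,2,1,1} = 0
G(22) = mex{2,2,2,1} = 0
G(23) = mex{0,2,2,2} = 1
P-positions are exactly the n with G(n) = 0.

0, 1, 2, 3, 4, 5, 17, 18, 19, 20, 21, 22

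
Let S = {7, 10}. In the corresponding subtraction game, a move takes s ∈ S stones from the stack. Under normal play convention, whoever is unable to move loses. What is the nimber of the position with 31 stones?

G(0) = 0
G(1) = mex{} = 0
G(2) = mex{} = 0
G(3) = mex{} = 0
G(4) = mex{} = 0
G(5) = mex{} = 0
G(6) = mex{} = 0
G(7) = mex{0} = 1
G(8) = mex{0} = 1
G(9) = mex{0} = 1
G(10) = mex{0,0} = 1
G(11) = mex{0,0} = 1
G(12) = mex{0,0} = 1
G(13) = mex{0,0} = 1
G(14) = mex{1,0} = 2
G(15) = mex{1,0} = 2
G(16) = mex{1,0} = 2
G(17) = mex{1,1} = 0
G(18) = mex{1,1} = 0
G(19) = mex{1,1} = 0
G(20) = mex{1,1} = 0
G(21) = mex{2,1} = 0
G(22) = mex{2,1} = 0
G(23) = mex{2,1} = 0
G(24) = mex{0,2} = 1
G(25) = mex{0,2} = 1
G(26) = mex{0,2} = 1
G(27) = mex{0,0} = 1
G(28) = mex{0,0} = 1
G(29) = mex{0,0} = 1
G(30) = mex{0,0} = 1
G(31) = mex{1,0} = 2

2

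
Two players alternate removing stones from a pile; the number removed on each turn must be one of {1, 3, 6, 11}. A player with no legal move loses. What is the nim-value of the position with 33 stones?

1

G(0) = 0
G(1) = mex{0} = 1
G(2) = mex{1} = 0
G(3) = mex{0,0} = 1
G(4) = mex{1,1} = 0
G(5) = mex{0,0} = 1
G(6) = mex{1,1,0} = 2
G(7) = mex{2,0,1} = 3
G(8) = mex{3,1,0} = 2
G(9) = mex{2,2,1} = 0
G(10) = mex{0,3,0} = 1
G(11) = mex{1,2,1,0} = 3
G(12) = mex{3,0,2,1} = 4
G(13) = mex{4,1,3,0} = 2
G(14) = mex{2,3,2,1} = 0
G(15) = mex{0,4,0,0} = 1
G(16) = mex{1,2,1,1} = 0
G(17) = mex{0,0,3,2} = 1
G(18) = mex{1,1,4,3} = 0
G(19) = mex{0,0,2,2} = 1
G(20) = mex{1,1,0,0} = 2
G(21) = mex{2,0,1,1} = 3
G(22) = mex{3,1,0,3} = 2
G(23) = mex{2,2,1,4} = 0
G(24) = mex{0,3,0,2} = 1
G(25) = mex{1,2,1,0} = 3
G(26) = mex{3,0,2,1} = 4
G(27) = mex{4,1,3,0} = 2
G(28) = mex{2,3,2,1} = 0
G(29) = mex{0,4,0,0} = 1
G(30) = mex{1,2,1,1} = 0
G(31) = mex{0,0,3,2} = 1
G(32) = mex{1,1,4,3} = 0
G(33) = mex{0,0,2,2} = 1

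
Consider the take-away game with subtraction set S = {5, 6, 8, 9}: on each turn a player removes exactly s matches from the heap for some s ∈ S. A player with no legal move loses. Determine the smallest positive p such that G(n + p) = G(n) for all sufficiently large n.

14

n :  0  1  2  3  4  5  6  7  8  9 10 11 12 13 14 15 16 17 18 19 20 21 22 23 24 25 26 27 28 29
G :  0  0  0  0  0  1  1  1  1  1  2  2  2  2  0  0  0  0  0  1  1  1  1  1  2  2  2  2  0  0
G(n+14) = G(n) holds for n = 0,…,8 (a full window of length max(S) = 9), so the sequence is purely periodic with period 14.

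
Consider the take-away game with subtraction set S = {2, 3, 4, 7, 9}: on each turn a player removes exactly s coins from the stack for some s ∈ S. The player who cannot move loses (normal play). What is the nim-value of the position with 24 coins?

1

n :  0  1  2  3  4  5  6  7  8  9 10 11 12 13 14 15 16 17 18 19 20 21 22 23 24
G :  0  0  1  1  2  2  0  3  1  4  2  0  0  1  1  2  2  0  3  1  4  2  0  0  1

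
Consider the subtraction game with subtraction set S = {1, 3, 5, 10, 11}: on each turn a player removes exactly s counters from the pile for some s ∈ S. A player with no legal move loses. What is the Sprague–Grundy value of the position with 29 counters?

G(0) = 0
G(1) = mex{0} = 1
G(2) = mex{1} = 0
G(3) = mex{0,0} = 1
G(4) = mex{1,1} = 0
G(5) = mex{0,0,0} = 1
G(6) = mex{1,1,1} = 0
G(7) = mex{0,0,0} = 1
G(8) = mex{1,1,1} = 0
G(9) = mex{0,0,0} = 1
G(10) = mex{1,1,1,0} = 2
G(11) = mex{2,0,0,1,0} = 3
G(12) = mex{3,1,1,0,1} = 2
G(13) = mex{2,2,0,1,0} = 3
G(14) = mex{3,3,1,0,1} = 2
G(15) = mex{2,2,2,1,0} = 3
G(16) = mex{3,3,3,0,1} = 2
G(17) = mex{2,2,2,1,0} = 3
G(18) = mex{3,3,3,0,1} = 2
G(19) = mex{2,2,2,1,0} = 3
G(20) = mex{3,3,3,2,1} = 0
G(21) = mex{0,2,2,3,2} = 1
G(22) = mex{1,3,3,2,3} = 0
G(23) = mex{0,0,2,3,2} = 1
G(24) = mex{1,1,3,2,3} = 0
G(25) = mex{0,0,0,3,2} = 1
G(26) = mex{1,1,1,2,3} = 0
G(27) = mex{0,0,0,3,2} = 1
G(28) = mex{1,1,1,2,3} = 0
G(29) = mex{0,0,0,3,2} = 1

1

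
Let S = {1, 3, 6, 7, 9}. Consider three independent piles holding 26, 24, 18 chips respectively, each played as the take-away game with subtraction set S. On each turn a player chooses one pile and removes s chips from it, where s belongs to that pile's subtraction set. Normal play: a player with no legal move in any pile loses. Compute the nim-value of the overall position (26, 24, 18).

2

All piles use S = {1, 3, 6, 7, 9}:
n :  0  1  2  3  4  5  6  7  8  9 10 11 12 13 14 15 16 17 18 19 20 21 22 23 24 25 26
G :  0  1  0  1  0  1  2  3  2  3  2  3  0  1  0  1  0  1  2  3  2  3  2  3  0  1  0
Pile A: G(26) = 0.
Pile B: G(24) = 0.
Pile C: G(18) = 2.
Combined Grundy value = 0 ⊕ 0 ⊕ 2 = 2.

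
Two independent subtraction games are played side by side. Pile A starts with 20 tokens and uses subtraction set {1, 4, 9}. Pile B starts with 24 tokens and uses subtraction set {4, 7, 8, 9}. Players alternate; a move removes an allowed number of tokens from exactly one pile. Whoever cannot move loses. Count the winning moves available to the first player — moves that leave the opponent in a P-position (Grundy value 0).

3

Pile A, S = {1, 4, 9}:
G(0) = 0
G(1) = mex{0} = 1
G(2) = mex{1} = 0
G(3) = mex{0} = 1
G(4) = mex{1,0} = 2
G(5) = mex{2,1} = 0
G(6) = mex{0,0} = 1
G(7) = mex{1,1} = 0
G(8) = mex{0,2} = 1
G(9) = mex{1,0,0} = 2
G(10) = mex{2,1,1} = 0
G(11) = mex{0,0,0} = 1
G(12) = mex{1,1,1} = 0
G(13) = mex{0,2,2} = 1
G(14) = mex{1,0,0} = 2
G(15) = mex{2,1,1} = 0
G(16) = mex{0,0,0} = 1
G(17) = mex{1,1,1} = 0
G(18) = mex{0,2,2} = 1
G(19) = mex{1,0,0} = 2
G(20) = mex{2,1,1} = 0
G_A(20) = 0.
Pile B, S = {4, 7, 8, 9}:
n :  0  1  2  3  4  5  6  7  8  9 10 11 12 13 14 15 16 17 18 19 20 21 22 23 24
G :  0  0  0  0  1  1  1  1  2  2  2  2  3  0  0  0  0  1  1  1  1  2  2  2  2
G_B(24) = 2.
Combined Grundy value = 0 ⊕ 2 = 2.
A winning move leaves total XOR = 0, i.e. changes one component's Grundy value g to g ⊕ X where X is the current total.
Pile A: need g' = 0⊕2 = 2. Options: 20−1→G=2, 20−4→G=1, 20−9→G=1. Hits: 1.
Pile B: need g' = 2⊕2 = 0. Options: 24−4→G=1, 24−7→G=1, 24−8→G=0, 24−9→G=0. Hits: 2.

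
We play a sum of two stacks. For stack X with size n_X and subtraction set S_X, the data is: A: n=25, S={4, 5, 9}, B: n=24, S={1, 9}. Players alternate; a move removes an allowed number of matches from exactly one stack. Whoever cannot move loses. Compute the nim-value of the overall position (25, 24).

Stack A, S = {4, 5, 9}:
G(0) = 0
G(1) = mex{} = 0
G(2) = mex{} = 0
G(3) = mex{} = 0
G(4) = mex{0} = 1
G(5) = mex{0,0} = 1
G(6) = mex{0,0} = 1
G(7) = mex{0,0} = 1
G(8) = mex{1,0} = 2
G(9) = mex{1,1,0} = 2
G(10) = mex{1,1,0} = 2
G(11) = mex{1,1,0} = 2
G(12) = mex{2,1,0} = 3
G(13) = mex{2,2,1} = 0
G(14) = mex{2,2,1} = 0
G(15) = mex{2,2,1} = 0
G(16) = mex{3,2,1} = 0
G(17) = mex{0,3,2} = 1
G(18) = mex{0,0,2} = 1
G(19) = mex{0,0,2} = 1
G(20) = mex{0,0,2} = 1
G(21) = mex{1,0,3} = 2
G(22) = mex{1,1,0} = 2
G(23) = mex{1,1,0} = 2
G(24) = mex{1,1,0} = 2
G(25) = mex{2,1,0} = 3
G_A(25) = 3.
Stack B, S = {1, 9}:
n :  0  1  2  3  4  5  6  7  8  9 10 11 12 13 14 15 16 17 18 19 20 21 22 23 24
G :  0  1  0  1  0  1  0  1  0  1  0  1  0  1  0  1  0  1  0  1  0  1  0  1  0
G_B(24) = 0.
Combined Grundy value = 3 ⊕ 0 = 3.

3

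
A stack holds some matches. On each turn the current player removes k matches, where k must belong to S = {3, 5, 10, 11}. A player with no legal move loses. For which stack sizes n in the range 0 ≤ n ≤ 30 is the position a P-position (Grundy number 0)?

0, 1, 2, 8, 9, 15, 16, 17, 23, 24, 30

G(0) = 0
G(1) = mex{} = 0
G(2) = mex{} = 0
G(3) = mex{0} = 1
G(4) = mex{0} = 1
G(5) = mex{0,0} = 1
G(6) = mex{1,0} = 2
G(7) = mex{1,0} = 2
G(8) = mex{1,1} = 0
G(9) = mex{2,1} = 0
G(10) = mex{2,1,0} = 3
G(11) = mex{0,2,0,0} = 1
G(12) = mex{0,2,0,0} = 1
G(13) = mex{3,0,1,0} = 2
G(14) = mex{1,0,1,1} = 2
G(15) = mex{1,3,1,1} = 0
G(16) = mex{2,1,2,1} = 0
G(17) = mex{2,1,2,2} = 0
G(18) = mex{0,2,0,2} = 1
G(19) = mex{0,2,0,0} = 1
G(20) = mex{0,0,3,0} = 1
G(21) = mex{1,0,1,3} = 2
G(22) = mex{1,0,1,1} = 2
G(23) = mex{1,1,2,1} = 0
G(24) = mex{2,1,2,2} = 0
G(25) = mex{2,1,0,2} = 3
G(26) = mex{0,2,0,0} = 1
G(27) = mex{0,2,0,0} = 1
G(28) = mex{3,0,1,0} = 2
G(29) = mex{1,0,1,1} = 2
G(30) = mex{1,3,1,1} = 0
P-positions are exactly the n with G(n) = 0.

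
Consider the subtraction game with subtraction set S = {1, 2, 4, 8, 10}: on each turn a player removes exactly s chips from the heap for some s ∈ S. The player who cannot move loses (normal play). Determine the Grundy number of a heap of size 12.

0

G(0) = 0
G(1) = mex{0} = 1
G(2) = mex{1,0} = 2
G(3) = mex{2,1} = 0
G(4) = mex{0,2,0} = 1
G(5) = mex{1,0,1} = 2
G(6) = mex{2,1,2} = 0
G(7) = mex{0,2,0} = 1
G(8) = mex{1,0,1,0} = 2
G(9) = mex{2,1,2,1} = 0
G(10) = mex{0,2,0,2,0} = 1
G(11) = mex{1,0,1,0,1} = 2
G(12) = mex{2,1,2,1,2} = 0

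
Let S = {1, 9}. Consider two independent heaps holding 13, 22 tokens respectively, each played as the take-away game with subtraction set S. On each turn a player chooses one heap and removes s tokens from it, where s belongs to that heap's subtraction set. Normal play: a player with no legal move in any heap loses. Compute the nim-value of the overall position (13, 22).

All heaps use S = {1, 9}:
G(0) = 0
G(1) = mex{0} = 1
G(2) = mex{1} = 0
G(3) = mex{0} = 1
G(4) = mex{1} = 0
G(5) = mex{0} = 1
G(6) = mex{1} = 0
G(7) = mex{0} = 1
G(8) = mex{1} = 0
G(9) = mex{0,0} = 1
G(10) = mex{1,1} = 0
G(11) = mex{0,0} = 1
G(12) = mex{1,1} = 0
G(13) = mex{0,0} = 1
G(14) = mex{1,1} = 0
G(15) = mex{0,0} = 1
G(16) = mex{1,1} = 0
G(17) = mex{0,0} = 1
G(18) = mex{1,1} = 0
G(19) = mex{0,0} = 1
G(20) = mex{1,1} = 0
G(21) = mex{0,0} = 1
G(22) = mex{1,1} = 0
Heap A: G(13) = 1.
Heap B: G(22) = 0.
Combined Grundy value = 1 ⊕ 0 = 1.

1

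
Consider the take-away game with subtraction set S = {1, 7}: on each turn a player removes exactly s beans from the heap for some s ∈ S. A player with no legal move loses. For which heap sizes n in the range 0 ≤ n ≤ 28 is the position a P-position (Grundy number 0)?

0, 2, 4, 6, 8, 10, 12, 14, 16, 18, 20, 22, 24, 26, 28

G(0) = 0
G(1) = mex{0} = 1
G(2) = mex{1} = 0
G(3) = mex{0} = 1
G(4) = mex{1} = 0
G(5) = mex{0} = 1
G(6) = mex{1} = 0
G(7) = mex{0,0} = 1
G(8) = mex{1,1} = 0
G(9) = mex{0,0} = 1
G(10) = mex{1,1} = 0
G(11) = mex{0,0} = 1
G(12) = mex{1,1} = 0
G(13) = mex{0,0} = 1
G(14) = mex{1,1} = 0
G(15) = mex{0,0} = 1
G(16) = mex{1,1} = 0
G(17) = mex{0,0} = 1
G(18) = mex{1,1} = 0
G(19) = mex{0,0} = 1
G(20) = mex{1,1} = 0
G(21) = mex{0,0} = 1
G(22) = mex{1,1} = 0
G(23) = mex{0,0} = 1
G(24) = mex{1,1} = 0
G(25) = mex{0,0} = 1
G(26) = mex{1,1} = 0
G(27) = mex{0,0} = 1
G(28) = mex{1,1} = 0
P-positions are exactly the n with G(n) = 0.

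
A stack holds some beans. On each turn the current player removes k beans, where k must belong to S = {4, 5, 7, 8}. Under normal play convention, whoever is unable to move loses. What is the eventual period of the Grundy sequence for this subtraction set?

n :  0  1  2  3  4  5  6  7  8  9 10 11 12 13 14 15 16 17 18 19 20 21 22 23 24 25
G :  0  0  0  0  1  1  1  1  2  2  2  2  0  0  0  0  1  1  1  1  2  2  2  2  0  0
G(n+12) = G(n) holds for n = 0,…,7 (a full window of length max(S) = 8), so the sequence is purely periodic with period 12.

12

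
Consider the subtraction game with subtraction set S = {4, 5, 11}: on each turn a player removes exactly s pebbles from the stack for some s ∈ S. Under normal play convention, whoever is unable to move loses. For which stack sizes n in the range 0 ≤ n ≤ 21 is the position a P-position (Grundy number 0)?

n :  0  1  2  3  4  5  6  7  8  9 10 11 12 13 14 15 16 17 18 19 20 21
G :  0  0  0  0  1  1  1  1  2  0  0  2  3  1  1  3  0  0  0  0  1  1
P-positions are exactly the n with G(n) = 0.

0, 1, 2, 3, 9, 10, 16, 17, 18, 19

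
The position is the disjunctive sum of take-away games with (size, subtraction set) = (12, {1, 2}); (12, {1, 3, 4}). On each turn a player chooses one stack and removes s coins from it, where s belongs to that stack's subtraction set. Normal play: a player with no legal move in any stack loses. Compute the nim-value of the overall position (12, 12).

3

Stack A, S = {1, 2}:
n :  0  1  2  3  4  5  6  7  8  9 10 11 12
G :  0  1  2  0  1  2  0  1  2  0  1  2  0
G_A(12) = 0.
Stack B, S = {1, 3, 4}:
G(0) = 0
G(1) = mex{0} = 1
G(2) = mex{1} = 0
G(3) = mex{0,0} = 1
G(4) = mex{1,1,0} = 2
G(5) = mex{2,0,1} = 3
G(6) = mex{3,1,0} = 2
G(7) = mex{2,2,1} = 0
G(8) = mex{0,3,2} = 1
G(9) = mex{1,2,3} = 0
G(10) = mex{0,0,2} = 1
G(11) = mex{1,1,0} = 2
G(12) = mex{2,0,1} = 3
G_B(12) = 3.
Combined Grundy value = 0 ⊕ 3 = 3.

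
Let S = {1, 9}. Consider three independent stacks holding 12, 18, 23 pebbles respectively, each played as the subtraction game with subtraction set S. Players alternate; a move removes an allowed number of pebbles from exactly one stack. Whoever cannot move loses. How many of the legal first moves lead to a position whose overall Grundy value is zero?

All stacks use S = {1, 9}:
G(0) = 0
G(1) = mex{0} = 1
G(2) = mex{1} = 0
G(3) = mex{0} = 1
G(4) = mex{1} = 0
G(5) = mex{0} = 1
G(6) = mex{1} = 0
G(7) = mex{0} = 1
G(8) = mex{1} = 0
G(9) = mex{0,0} = 1
G(10) = mex{1,1} = 0
G(11) = mex{0,0} = 1
G(12) = mex{1,1} = 0
G(13) = mex{0,0} = 1
G(14) = mex{1,1} = 0
G(15) = mex{0,0} = 1
G(16) = mex{1,1} = 0
G(17) = mex{0,0} = 1
G(18) = mex{1,1} = 0
G(19) = mex{0,0} = 1
G(20) = mex{1,1} = 0
G(21) = mex{0,0} = 1
G(22) = mex{1,1} = 0
G(23) = mex{0,0} = 1
Stack A: G(12) = 0.
Stack B: G(18) = 0.
Stack C: G(23) = 1.
Combined Grundy value = 0 ⊕ 0 ⊕ 1 = 1.
A winning move leaves total XOR = 0, i.e. changes one component's Grundy value g to g ⊕ X where X is the current total.
Stack A: need g' = 0⊕1 = 1. Options: 12−1→G=1, 12−9→G=1. Hits: 2.
Stack B: need g' = 0⊕1 = 1. Options: 18−1→G=1, 18−9→G=1. Hits: 2.
Stack C: need g' = 1⊕1 = 0. Options: 23−1→G=0, 23−9→G=0. Hits: 2.

6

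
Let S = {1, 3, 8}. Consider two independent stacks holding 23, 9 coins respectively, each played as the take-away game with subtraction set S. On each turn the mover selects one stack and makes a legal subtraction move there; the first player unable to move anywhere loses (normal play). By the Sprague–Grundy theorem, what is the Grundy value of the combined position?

2

All stacks use S = {1, 3, 8}:
G(0) = 0
G(1) = mex{0} = 1
G(2) = mex{1} = 0
G(3) = mex{0,0} = 1
G(4) = mex{1,1} = 0
G(5) = mex{0,0} = 1
G(6) = mex{1,1} = 0
G(7) = mex{0,0} = 1
G(8) = mex{1,1,0} = 2
G(9) = mex{2,0,1} = 3
G(10) = mex{3,1,0} = 2
G(11) = mex{2,2,1} = 0
G(12) = mex{0,3,0} = 1
G(13) = mex{1,2,1} = 0
G(14) = mex{0,0,0} = 1
G(15) = mex{1,1,1} = 0
G(16) = mex{0,0,2} = 1
G(17) = mex{1,1,3} = 0
G(18) = mex{0,0,2} = 1
G(19) = mex{1,1,0} = 2
G(20) = mex{2,0,1} = 3
G(21) = mex{3,1,0} = 2
G(22) = mex{2,2,1} = 0
G(23) = mex{0,3,0} = 1
Stack A: G(23) = 1.
Stack B: G(9) = 3.
Combined Grundy value = 1 ⊕ 3 = 2.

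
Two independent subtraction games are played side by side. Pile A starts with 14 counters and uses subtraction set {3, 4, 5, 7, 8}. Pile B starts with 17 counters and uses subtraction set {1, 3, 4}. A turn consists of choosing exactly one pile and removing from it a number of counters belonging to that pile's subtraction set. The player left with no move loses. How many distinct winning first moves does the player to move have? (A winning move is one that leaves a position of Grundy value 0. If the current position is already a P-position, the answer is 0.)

Pile A, S = {3, 4, 5, 7, 8}:
n :  0  1  2  3  4  5  6  7  8  9 10 11 12 13 14
G :  0  0  0  1  1  1  2  2  2  3  3  0  0  0  1
G_A(14) = 1.
Pile B, S = {1, 3, 4}:
n :  0  1  2  3  4  5  6  7  8  9 10 11 12 13 14 15 16 17
G :  0  1  0  1  2  3  2  0  1  0  1  2  3  2  0  1  0  1
G_B(17) = 1.
Combined Grundy value = 1 ⊕ 1 = 0.
A winning move leaves total XOR = 0, i.e. changes one component's Grundy value g to g ⊕ X where X is the current total.
Pile A: target g' = 1⊕0 = 1, but every legal move changes the Grundy value (mex property), so 0 moves.
Pile B: target g' = 1⊕0 = 1, but every legal move changes the Grundy value (mex property), so 0 moves.

0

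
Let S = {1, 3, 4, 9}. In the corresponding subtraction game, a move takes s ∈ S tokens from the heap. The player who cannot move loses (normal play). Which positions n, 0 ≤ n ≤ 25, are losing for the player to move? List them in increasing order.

0, 2, 7, 12, 14, 19, 24

G(0) = 0
G(1) = mex{0} = 1
G(2) = mex{1} = 0
G(3) = mex{0,0} = 1
G(4) = mex{1,1,0} = 2
G(5) = mex{2,0,1} = 3
G(6) = mex{3,1,0} = 2
G(7) = mex{2,2,1} = 0
G(8) = mex{0,3,2} = 1
G(9) = mex{1,2,3,0} = 4
G(10) = mex{4,0,2,1} = 3
G(11) = mex{3,1,0,0} = 2
G(12) = mex{2,4,1,1} = 0
G(13) = mex{0,3,4,2} = 1
G(14) = mex{1,2,3,3} = 0
G(15) = mex{0,0,2,2} = 1
G(16) = mex{1,1,0,0} = 2
G(17) = mex{2,0,1,1} = 3
G(18) = mex{3,1,0,4} = 2
G(19) = mex{2,2,1,3} = 0
G(20) = mex{0,3,2,2} = 1
G(21) = mex{1,2,3,0} = 4
G(22) = mex{4,0,2,1} = 3
G(23) = mex{3,1,0,0} = 2
G(24) = mex{2,4,1,1} = 0
G(25) = mex{0,3,4,2} = 1
P-positions are exactly the n with G(n) = 0.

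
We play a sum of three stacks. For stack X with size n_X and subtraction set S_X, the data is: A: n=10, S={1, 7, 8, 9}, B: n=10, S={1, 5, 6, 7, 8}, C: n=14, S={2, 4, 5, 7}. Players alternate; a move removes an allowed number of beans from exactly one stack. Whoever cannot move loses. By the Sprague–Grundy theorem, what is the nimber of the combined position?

2

Stack A, S = {1, 7, 8, 9}:
n :  0  1  2  3  4  5  6  7  8  9 10
G :  0  1  0  1  0  1  0  1  2  3  2
G_A(10) = 2.
Stack B, S = {1, 5, 6, 7, 8}:
n :  0  1  2  3  4  5  6  7  8  9 10
G :  0  1  0  1  0  1  2  3  2  3  2
G_B(10) = 2.
Stack C, S = {2, 4, 5, 7}:
n :  0  1  2  3  4  5  6  7  8  9 10 11 12 13 14
G :  0  0  1  1  2  2  3  3  4  0  0  1  1  2  2
G_C(14) = 2.
Combined Grundy value = 2 ⊕ 2 ⊕ 2 = 2.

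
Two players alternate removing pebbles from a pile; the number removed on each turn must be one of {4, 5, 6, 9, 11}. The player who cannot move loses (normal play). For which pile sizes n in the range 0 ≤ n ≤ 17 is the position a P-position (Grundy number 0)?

0, 1, 2, 3, 15, 16, 17

G(0) = 0
G(1) = mex{} = 0
G(2) = mex{} = 0
G(3) = mex{} = 0
G(4) = mex{0} = 1
G(5) = mex{0,0} = 1
G(6) = mex{0,0,0} = 1
G(7) = mex{0,0,0} = 1
G(8) = mex{1,0,0} = 2
G(9) = mex{1,1,0,0} = 2
G(10) = mex{1,1,1,0} = 2
G(11) = mex{1,1,1,0,0} = 2
G(12) = mex{2,1,1,0,0} = 3
G(13) = mex{2,2,1,1,0} = 3
G(14) = mex{2,2,2,1,0} = 3
G(15) = mex{2,2,2,1,1} = 0
G(16) = mex{3,2,2,1,1} = 0
G(17) = mex{3,3,2,2,1} = 0
P-positions are exactly the n with G(n) = 0.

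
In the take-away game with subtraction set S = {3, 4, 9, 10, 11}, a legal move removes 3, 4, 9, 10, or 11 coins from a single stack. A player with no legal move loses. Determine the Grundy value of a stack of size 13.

n :  0  1  2  3  4  5  6  7  8  9 10 11 12 13
G :  0  0  0  1  1  1  2  0  0  3  1  1  2  2

2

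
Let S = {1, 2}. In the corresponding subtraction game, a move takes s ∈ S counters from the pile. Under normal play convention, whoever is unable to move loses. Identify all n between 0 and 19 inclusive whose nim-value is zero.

0, 3, 6, 9, 12, 15, 18

G(0) = 0
G(1) = mex{0} = 1
G(2) = mex{1,0} = 2
G(3) = mex{2,1} = 0
G(4) = mex{0,2} = 1
G(5) = mex{1,0} = 2
G(6) = mex{2,1} = 0
G(7) = mex{0,2} = 1
G(8) = mex{1,0} = 2
G(9) = mex{2,1} = 0
G(10) = mex{0,2} = 1
G(11) = mex{1,0} = 2
G(12) = mex{2,1} = 0
G(13) = mex{0,2} = 1
G(14) = mex{1,0} = 2
G(15) = mex{2,1} = 0
G(16) = mex{0,2} = 1
G(17) = mex{1,0} = 2
G(18) = mex{2,1} = 0
G(19) = mex{0,2} = 1
P-positions are exactly the n with G(n) = 0.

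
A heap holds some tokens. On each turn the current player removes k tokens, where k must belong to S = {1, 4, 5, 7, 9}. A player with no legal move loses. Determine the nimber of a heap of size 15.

n :  0  1  2  3  4  5  6  7  8  9 10 11 12 13 14 15
G :  0  1  0  1  2  3  2  3  0  1  0  1  2  3  2  3

3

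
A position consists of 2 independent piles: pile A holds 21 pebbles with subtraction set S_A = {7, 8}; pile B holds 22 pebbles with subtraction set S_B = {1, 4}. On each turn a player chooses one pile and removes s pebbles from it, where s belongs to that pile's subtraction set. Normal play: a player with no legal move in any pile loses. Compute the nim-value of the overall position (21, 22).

0

Pile A, S = {7, 8}:
n :  0  1  2  3  4  5  6  7  8  9 10 11 12 13 14 15 16 17 18 19 20 21
G :  0  0  0  0  0  0  0  1  1  1  1  1  1  1  2  0  0  0  0  0  0  0
G_A(21) = 0.
Pile B, S = {1, 4}:
G(0) = 0
G(1) = mex{0} = 1
G(2) = mex{1} = 0
G(3) = mex{0} = 1
G(4) = mex{1,0} = 2
G(5) = mex{2,1} = 0
G(6) = mex{0,0} = 1
G(7) = mex{1,1} = 0
G(8) = mex{0,2} = 1
G(9) = mex{1,0} = 2
G(10) = mex{2,1} = 0
G(11) = mex{0,0} = 1
G(12) = mex{1,1} = 0
G(13) = mex{0,2} = 1
G(14) = mex{1,0} = 2
G(15) = mex{2,1} = 0
G(16) = mex{0,0} = 1
G(17) = mex{1,1} = 0
G(18) = mex{0,2} = 1
G(19) = mex{1,0} = 2
G(20) = mex{2,1} = 0
G(21) = mex{0,0} = 1
G(22) = mex{1,1} = 0
G_B(22) = 0.
Combined Grundy value = 0 ⊕ 0 = 0.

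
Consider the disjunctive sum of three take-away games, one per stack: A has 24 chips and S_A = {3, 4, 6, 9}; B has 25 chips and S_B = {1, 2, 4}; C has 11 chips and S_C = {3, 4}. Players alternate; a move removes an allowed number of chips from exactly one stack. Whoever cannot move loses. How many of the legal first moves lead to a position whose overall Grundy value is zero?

Stack A, S = {3, 4, 6, 9}:
G(0) = 0
G(1) = mex{} = 0
G(2) = mex{} = 0
G(3) = mex{0} = 1
G(4) = mex{0,0} = 1
G(5) = mex{0,0} = 1
G(6) = mex{1,0,0} = 2
G(7) = mex{1,1,0} = 2
G(8) = mex{1,1,0} = 2
G(9) = mex{2,1,1,0} = 3
G(10) = mex{2,2,1,0} = 3
G(11) = mex{2,2,1,0} = 3
G(12) = mex{3,2,2,1} = 0
G(13) = mex{3,3,2,1} = 0
G(14) = mex{3,3,2,1} = 0
G(15) = mex{0,3,3,2} = 1
G(16) = mex{0,0,3,2} = 1
G(17) = mex{0,0,3,2} = 1
G(18) = mex{1,0,0,3} = 2
G(19) = mex{1,1,0,3} = 2
G(20) = mex{1,1,0,3} = 2
G(21) = mex{2,1,1,0} = 3
G(22) = mex{2,2,1,0} = 3
G(23) = mex{2,2,1,0} = 3
G(24) = mex{3,2,2,1} = 0
G_A(24) = 0.
Stack B, S = {1, 2, 4}:
G(0) = 0
G(1) = mex{0} = 1
G(2) = mex{1,0} = 2
G(3) = mex{2,1} = 0
G(4) = mex{0,2,0} = 1
G(5) = mex{1,0,1} = 2
G(6) = mex{2,1,2} = 0
G(7) = mex{0,2,0} = 1
G(8) = mex{1,0,1} = 2
G(9) = mex{2,1,2} = 0
G(10) = mex{0,2,0} = 1
G(11) = mex{1,0,1} = 2
G(12) = mex{2,1,2} = 0
G(13) = mex{0,2,0} = 1
G(14) = mex{1,0,1} = 2
G(15) = mex{2,1,2} = 0
G(16) = mex{0,2,0} = 1
G(17) = mex{1,0,1} = 2
G(18) = mex{2,1,2} = 0
G(19) = mex{0,2,0} = 1
G(20) = mex{1,0,1} = 2
G(21) = mex{2,1,2} = 0
G(22) = mex{0,2,0} = 1
G(23) = mex{1,0,1} = 2
G(24) = mex{2,1,2} = 0
G(25) = mex{0,2,0} = 1
G_B(25) = 1.
Stack C, S = {3, 4}:
n :  0  1  2  3  4  5  6  7  8  9 10 11
G :  0  0  0  1  1  1  2  0  0  0  1  1
G_C(11) = 1.
Combined Grundy value = 0 ⊕ 1 ⊕ 1 = 0.
A winning move leaves total XOR = 0, i.e. changes one component's Grundy value g to g ⊕ X where X is the current total.
Stack A: target g' = 0⊕0 = 0, but every legal move changes the Grundy value (mex property), so 0 moves.
Stack B: target g' = 1⊕0 = 1, but every legal move changes the Grundy value (mex property), so 0 moves.
Stack C: target g' = 1⊕0 = 1, but every legal move changes the Grundy value (mex property), so 0 moves.

0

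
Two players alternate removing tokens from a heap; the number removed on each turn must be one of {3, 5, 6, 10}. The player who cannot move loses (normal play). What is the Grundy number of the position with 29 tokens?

0

G(0) = 0
G(1) = mex{} = 0
G(2) = mex{} = 0
G(3) = mex{0} = 1
G(4) = mex{0} = 1
G(5) = mex{0,0} = 1
G(6) = mex{1,0,0} = 2
G(7) = mex{1,0,0} = 2
G(8) = mex{1,1,0} = 2
G(9) = mex{2,1,1} = 0
G(10) = mex{2,1,1,0} = 3
G(11) = mex{2,2,1,0} = 3
G(12) = mex{0,2,2,0} = 1
G(13) = mex{3,2,2,1} = 0
G(14) = mex{3,0,2,1} = 4
G(15) = mex{1,3,0,1} = 2
G(16) = mex{0,3,3,2} = 1
G(17) = mex{4,1,3,2} = 0
G(18) = mex{2,0,1,2} = 3
G(19) = mex{1,4,0,0} = 2
G(20) = mex{0,2,4,3} = 1
G(21) = mex{3,1,2,3} = 0
G(22) = mex{2,0,1,1} = 3
G(23) = mex{1,3,0,0} = 2
G(24) = mex{0,2,3,4} = 1
G(25) = mex{3,1,2,2} = 0
G(26) = mex{2,0,1,1} = 3
G(27) = mex{1,3,0,0} = 2
G(28) = mex{0,2,3,3} = 1
G(29) = mex{3,1,2,2} = 0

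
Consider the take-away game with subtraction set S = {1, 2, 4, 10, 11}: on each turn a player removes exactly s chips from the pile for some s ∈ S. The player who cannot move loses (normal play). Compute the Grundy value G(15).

0

n :  0  1  2  3  4  5  6  7  8  9 10 11 12 13 14 15
G :  0  1  2  0  1  2  0  1  2  0  1  2  0  1  2  0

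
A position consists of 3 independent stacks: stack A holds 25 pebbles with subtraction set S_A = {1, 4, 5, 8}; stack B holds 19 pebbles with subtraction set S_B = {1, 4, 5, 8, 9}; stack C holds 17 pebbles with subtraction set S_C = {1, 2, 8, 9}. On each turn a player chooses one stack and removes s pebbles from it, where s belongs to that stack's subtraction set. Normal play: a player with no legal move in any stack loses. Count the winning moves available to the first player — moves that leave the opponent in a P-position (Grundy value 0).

Stack A, S = {1, 4, 5, 8}:
n :  0  1  2  3  4  5  6  7  8  9 10 11 12 13 14 15 16 17 18 19 20 21 22 23 24 25
G :  0  1  0  1  2  3  2  3  4  0  1  0  1  2  3  2  3  4  0  1  0  1  2  3  2  3
G_A(25) = 3.
Stack B, S = {1, 4, 5, 8, 9}:
G(0) = 0
G(1) = mex{0} = 1
G(2) = mex{1} = 0
G(3) = mex{0} = 1
G(4) = mex{1,0} = 2
G(5) = mex{2,1,0} = 3
G(6) = mex{3,0,1} = 2
G(7) = mex{2,1,0} = 3
G(8) = mex{3,2,1,0} = 4
G(9) = mex{4,3,2,1,0} = 5
G(10) = mex{5,2,3,0,1} = 4
G(11) = mex{4,3,2,1,0} = 5
G(12) = mex{5,4,3,2,1} = 0
G(13) = mex{0,5,4,3,2} = 1
G(14) = mex{1,4,5,2,3} = 0
G(15) = mex{0,5,4,3,2} = 1
G(16) = mex{1,0,5,4,3} = 2
G(17) = mex{2,1,0,5,4} = 3
G(18) = mex{3,0,1,4,5} = 2
G(19) = mex{2,1,0,5,4} = 3
G_B(19) = 3.
Stack C, S = {1, 2, 8, 9}:
G(0) = 0
G(1) = mex{0} = 1
G(2) = mex{1,0} = 2
G(3) = mex{2,1} = 0
G(4) = mex{0,2} = 1
G(5) = mex{1,0} = 2
G(6) = mex{2,1} = 0
G(7) = mex{0,2} = 1
G(8) = mex{1,0,0} = 2
G(9) = mex{2,1,1,0} = 3
G(10) = mex{3,2,2,1} = 0
G(11) = mex{0,3,0,2} = 1
G(12) = mex{1,0,1,0} = 2
G(13) = mex{2,1,2,1} = 0
G(14) = mex{0,2,0,2} = 1
G(15) = mex{1,0,1,0} = 2
G(16) = mex{2,1,2,1} = 0
G(17) = mex{0,2,3,2} = 1
G_C(17) = 1.
Combined Grundy value = 3 ⊕ 3 ⊕ 1 = 1.
A winning move leaves total XOR = 0, i.e. changes one component's Grundy value g to g ⊕ X where X is the current total.
Stack A: need g' = 3⊕1 = 2. Options: 25−1→G=2, 25−4→G=1, 25−5→G=0, 25−8→G=4. Hits: 1.
Stack B: need g' = 3⊕1 = 2. Options: 19−1→G=2, 19−4→G=1, 19−5→G=0, 19−8→G=5, 19−9→G=4. Hits: 1.
Stack C: need g' = 1⊕1 = 0. Options: 17−1→G=0, 17−2→G=2, 17−8→G=3, 17−9→G=2. Hits: 1.

3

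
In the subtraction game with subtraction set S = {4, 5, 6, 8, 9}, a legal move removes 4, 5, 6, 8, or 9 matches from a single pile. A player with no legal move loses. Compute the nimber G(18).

1

n :  0  1  2  3  4  5  6  7  8  9 10 11 12 13 14 15 16 17 18
G :  0  0  0  0  1  1  1  1  2  2  2  2  3  0  0  0  0  1  1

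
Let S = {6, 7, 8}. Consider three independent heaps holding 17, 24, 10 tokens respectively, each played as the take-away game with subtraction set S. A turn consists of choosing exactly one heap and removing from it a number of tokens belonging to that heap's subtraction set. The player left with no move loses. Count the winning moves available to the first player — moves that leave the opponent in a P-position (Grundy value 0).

0

All heaps use S = {6, 7, 8}:
G(0) = 0
G(1) = mex{} = 0
G(2) = mex{} = 0
G(3) = mex{} = 0
G(4) = mex{} = 0
G(5) = mex{} = 0
G(6) = mex{0} = 1
G(7) = mex{0,0} = 1
G(8) = mex{0,0,0} = 1
G(9) = mex{0,0,0} = 1
G(10) = mex{0,0,0} = 1
G(11) = mex{0,0,0} = 1
G(12) = mex{1,0,0} = 2
G(13) = mex{1,1,0} = 2
G(14) = mex{1,1,1} = 0
G(15) = mex{1,1,1} = 0
G(16) = mex{1,1,1} = 0
G(17) = mex{1,1,1} = 0
G(18) = mex{2,1,1} = 0
G(19) = mex{2,2,1} = 0
G(20) = mex{0,2,2} = 1
G(21) = mex{0,0,2} = 1
G(22) = mex{0,0,0} = 1
G(23) = mex{0,0,0} = 1
G(24) = mex{0,0,0} = 1
Heap A: G(17) = 0.
Heap B: G(24) = 1.
Heap C: G(10) = 1.
Combined Grundy value = 0 ⊕ 1 ⊕ 1 = 0.
A winning move leaves total XOR = 0, i.e. changes one component's Grundy value g to g ⊕ X where X is the current total.
Heap A: target g' = 0⊕0 = 0, but every legal move changes the Grundy value (mex property), so 0 moves.
Heap B: target g' = 1⊕0 = 1, but every legal move changes the Grundy value (mex property), so 0 moves.
Heap C: target g' = 1⊕0 = 1, but every legal move changes the Grundy value (mex property), so 0 moves.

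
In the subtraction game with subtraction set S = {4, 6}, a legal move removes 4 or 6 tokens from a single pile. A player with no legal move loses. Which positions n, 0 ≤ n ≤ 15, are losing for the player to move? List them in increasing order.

0, 1, 2, 3, 10, 11, 12, 13

n :  0  1  2  3  4  5  6  7  8  9 10 11 12 13 14 15
G :  0  0  0  0  1  1  1  1  2  2  0  0  0  0  1  1
P-positions are exactly the n with G(n) = 0.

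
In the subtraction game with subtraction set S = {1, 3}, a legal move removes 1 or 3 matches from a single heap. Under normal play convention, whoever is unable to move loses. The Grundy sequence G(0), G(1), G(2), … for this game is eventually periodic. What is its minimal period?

n :  0  1  2  3  4  5  6  7  8  9 10 11 12 13 14
G :  0  1  0  1  0  1  0  1  0  1  0  1  0  1  0
G(n+2) = G(n) holds for n = 0,…,2 (a full window of length max(S) = 3), so the sequence is purely periodic with period 2.

2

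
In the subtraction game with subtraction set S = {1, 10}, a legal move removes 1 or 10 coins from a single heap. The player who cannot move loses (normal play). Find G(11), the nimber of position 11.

n :  0  1  2  3  4  5  6  7  8  9 10 11
G :  0  1  0  1  0  1  0  1  0  1  2  0

0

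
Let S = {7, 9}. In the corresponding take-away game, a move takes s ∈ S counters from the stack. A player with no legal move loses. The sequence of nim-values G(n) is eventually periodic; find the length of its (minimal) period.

G(0) = 0
G(1) = mex{} = 0
G(2) = mex{} = 0
G(3) = mex{} = 0
G(4) = mex{} = 0
G(5) = mex{} = 0
G(6) = mex{} = 0
G(7) = mex{0} = 1
G(8) = mex{0} = 1
G(9) = mex{0,0} = 1
G(10) = mex{0,0} = 1
G(11) = mex{0,0} = 1
G(12) = mex{0,0} = 1
G(13) = mex{0,0} = 1
G(14) = mex{1,0} = 2
G(15) = mex{1,0} = 2
G(16) = mex{1,1} = 0
G(17) = mex{1,1} = 0
G(18) = mex{1,1} = 0
G(19) = mex{1,1} = 0
G(20) = mex{1,1} = 0
G(21) = mex{2,1} = 0
G(22) = mex{2,1} = 0
G(23) = mex{0,2} = 1
G(24) = mex{0,2} = 1
G(25) = mex{0,0} = 1
G(26) = mex{0,0} = 1
G(27) = mex{0,0} = 1
G(28) = mex{0,0} = 1
G(29) = mex{0,0} = 1
G(30) = mex{1,0} = 2
G(31) = mex{1,0} = 2
G(32) = mex{1,1} = 0
G(33) = mex{1,1} = 0
G(n+16) = G(n) holds for n = 0,…,8 (a full window of length max(S) = 9), so the sequence is purely periodic with period 16.

16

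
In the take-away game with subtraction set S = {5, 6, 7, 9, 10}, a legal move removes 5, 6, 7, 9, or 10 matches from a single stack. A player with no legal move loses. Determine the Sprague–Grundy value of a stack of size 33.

0

G(0) = 0
G(1) = mex{} = 0
G(2) = mex{} = 0
G(3) = mex{} = 0
G(4) = mex{} = 0
G(5) = mex{0} = 1
G(6) = mex{0,0} = 1
G(7) = mex{0,0,0} = 1
G(8) = mex{0,0,0} = 1
G(9) = mex{0,0,0,0} = 1
G(10) = mex{1,0,0,0,0} = 2
G(11) = mex{1,1,0,0,0} = 2
G(12) = mex{1,1,1,0,0} = 2
G(13) = mex{1,1,1,0,0} = 2
G(14) = mex{1,1,1,1,0} = 2
G(15) = mex{2,1,1,1,1} = 0
G(16) = mex{2,2,1,1,1} = 0
G(17) = mex{2,2,2,1,1} = 0
G(18) = mex{2,2,2,1,1} = 0
G(19) = mex{2,2,2,2,1} = 0
G(20) = mex{0,2,2,2,2} = 1
G(21) = mex{0,0,2,2,2} = 1
G(22) = mex{0,0,0,2,2} = 1
G(23) = mex{0,0,0,2,2} = 1
G(24) = mex{0,0,0,0,2} = 1
G(25) = mex{1,0,0,0,0} = 2
G(26) = mex{1,1,0,0,0} = 2
G(27) = mex{1,1,1,0,0} = 2
G(28) = mex{1,1,1,0,0} = 2
G(29) = mex{1,1,1,1,0} = 2
G(30) = mex{2,1,1,1,1} = 0
G(31) = mex{2,2,1,1,1} = 0
G(32) = mex{2,2,2,1,1} = 0
G(33) = mex{2,2,2,1,1} = 0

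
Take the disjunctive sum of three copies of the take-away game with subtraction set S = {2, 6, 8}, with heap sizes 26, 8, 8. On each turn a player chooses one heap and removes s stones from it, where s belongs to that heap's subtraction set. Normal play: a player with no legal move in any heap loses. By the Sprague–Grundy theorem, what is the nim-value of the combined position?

All heaps use S = {2, 6, 8}:
n :  0  1  2  3  4  5  6  7  8  9 10 11 12 13 14 15 16 17 18 19 20 21 22 23 24 25 26
G :  0  0  1  1  0  0  1  1  2  2  3  3  2  2  0  0  1  1  0  0  1  1  2  2  3  3  2
Heap A: G(26) = 2.
Heap B: G(8) = 2.
Heap C: G(8) = 2.
Combined Grundy value = 2 ⊕ 2 ⊕ 2 = 2.

2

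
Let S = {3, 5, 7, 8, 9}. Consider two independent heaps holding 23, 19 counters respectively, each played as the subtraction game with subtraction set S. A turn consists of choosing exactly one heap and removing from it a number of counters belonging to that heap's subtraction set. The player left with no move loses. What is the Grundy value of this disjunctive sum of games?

1

All heaps use S = {3, 5, 7, 8, 9}:
G(0) = 0
G(1) = mex{} = 0
G(2) = mex{} = 0
G(3) = mex{0} = 1
G(4) = mex{0} = 1
G(5) = mex{0,0} = 1
G(6) = mex{1,0} = 2
G(7) = mex{1,0,0} = 2
G(8) = mex{1,1,0,0} = 2
G(9) = mex{2,1,0,0,0} = 3
G(10) = mex{2,1,1,0,0} = 3
G(11) = mex{2,2,1,1,0} = 3
G(12) = mex{3,2,1,1,1} = 0
G(13) = mex{3,2,2,1,1} = 0
G(14) = mex{3,3,2,2,1} = 0
G(15) = mex{0,3,2,2,2} = 1
G(16) = mex{0,3,3,2,2} = 1
G(17) = mex{0,0,3,3,2} = 1
G(18) = mex{1,0,3,3,3} = 2
G(19) = mex{1,0,0,3,3} = 2
G(20) = mex{1,1,0,0,3} = 2
G(21) = mex{2,1,0,0,0} = 3
G(22) = mex{2,1,1,0,0} = 3
G(23) = mex{2,2,1,1,0} = 3
Heap A: G(23) = 3.
Heap B: G(19) = 2.
Combined Grundy value = 3 ⊕ 2 = 1.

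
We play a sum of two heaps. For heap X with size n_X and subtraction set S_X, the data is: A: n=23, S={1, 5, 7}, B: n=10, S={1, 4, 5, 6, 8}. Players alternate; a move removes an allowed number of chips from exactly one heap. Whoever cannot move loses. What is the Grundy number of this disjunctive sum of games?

Heap A, S = {1, 5, 7}:
n :  0  1  2  3  4  5  6  7  8  9 10 11 12 13 14 15 16 17 18 19 20 21 22 23
G :  0  1  0  1  0  1  0  1  0  1  0  1  0  1  0  1  0  1  0  1  0  1  0  1
G_A(23) = 1.
Heap B, S = {1, 4, 5, 6, 8}:
n :  0  1  2  3  4  5  6  7  8  9 10
G :  0  1  0  1  2  3  2  3  4  0  1
G_B(10) = 1.
Combined Grundy value = 1 ⊕ 1 = 0.

0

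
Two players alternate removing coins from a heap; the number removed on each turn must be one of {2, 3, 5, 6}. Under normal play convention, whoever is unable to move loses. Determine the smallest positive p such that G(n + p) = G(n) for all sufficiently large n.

8

n :  0  1  2  3  4  5  6  7  8  9 10 11 12 13 14 15 16 17
G :  0  0  1  1  2  2  3  3  0  0  1  1  2  2  3  3  0  0
G(n+8) = G(n) holds for n = 0,…,5 (a full window of length max(S) = 6), so the sequence is purely periodic with period 8.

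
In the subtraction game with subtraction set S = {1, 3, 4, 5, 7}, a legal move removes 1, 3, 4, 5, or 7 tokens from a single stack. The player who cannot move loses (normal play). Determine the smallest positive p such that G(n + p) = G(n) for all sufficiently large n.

8

n :  0  1  2  3  4  5  6  7  8  9 10 11 12 13 14 15 16 17
G :  0  1  0  1  2  3  2  3  0  1  0  1  2  3  2  3  0  1
G(n+8) = G(n) holds for n = 0,…,6 (a full window of length max(S) = 7), so the sequence is purely periodic with period 8.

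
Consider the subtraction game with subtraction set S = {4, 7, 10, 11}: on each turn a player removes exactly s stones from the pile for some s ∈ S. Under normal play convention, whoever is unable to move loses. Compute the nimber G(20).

1

n :  0  1  2  3  4  5  6  7  8  9 10 11 12 13 14 15 16 17 18 19 20
G :  0  0  0  0  1  1  1  1  2  2  2  2  3  3  3  0  0  0  0  1  1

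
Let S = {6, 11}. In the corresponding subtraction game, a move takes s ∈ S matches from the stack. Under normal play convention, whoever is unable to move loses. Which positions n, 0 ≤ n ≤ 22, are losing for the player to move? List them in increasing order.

G(0) = 0
G(1) = mex{} = 0
G(2) = mex{} = 0
G(3) = mex{} = 0
G(4) = mex{} = 0
G(5) = mex{} = 0
G(6) = mex{0} = 1
G(7) = mex{0} = 1
G(8) = mex{0} = 1
G(9) = mex{0} = 1
G(10) = mex{0} = 1
G(11) = mex{0,0} = 1
G(12) = mex{1,0} = 2
G(13) = mex{1,0} = 2
G(14) = mex{1,0} = 2
G(15) = mex{1,0} = 2
G(16) = mex{1,0} = 2
G(17) = mex{1,1} = 0
G(18) = mex{2,1} = 0
G(19) = mex{2,1} = 0
G(20) = mex{2,1} = 0
G(21) = mex{2,1} = 0
G(22) = mex{2,1} = 0
P-positions are exactly the n with G(n) = 0.

0, 1, 2, 3, 4, 5, 17, 18, 19, 20, 21, 22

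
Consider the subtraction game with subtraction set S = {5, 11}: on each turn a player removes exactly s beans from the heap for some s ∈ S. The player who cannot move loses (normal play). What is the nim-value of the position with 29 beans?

2

G(0) = 0
G(1) = mex{} = 0
G(2) = mex{} = 0
G(3) = mex{} = 0
G(4) = mex{} = 0
G(5) = mex{0} = 1
G(6) = mex{0} = 1
G(7) = mex{0} = 1
G(8) = mex{0} = 1
G(9) = mex{0} = 1
G(10) = mex{1} = 0
G(11) = mex{1,0} = 2
G(12) = mex{1,0} = 2
G(13) = mex{1,0} = 2
G(14) = mex{1,0} = 2
G(15) = mex{0,0} = 1
G(16) = mex{2,1} = 0
G(17) = mex{2,1} = 0
G(18) = mex{2,1} = 0
G(19) = mex{2,1} = 0
G(20) = mex{1,1} = 0
G(21) = mex{0,0} = 1
G(22) = mex{0,2} = 1
G(23) = mex{0,2} = 1
G(24) = mex{0,2} = 1
G(25) = mex{0,2} = 1
G(26) = mex{1,1} = 0
G(27) = mex{1,0} = 2
G(28) = mex{1,0} = 2
G(29) = mex{1,0} = 2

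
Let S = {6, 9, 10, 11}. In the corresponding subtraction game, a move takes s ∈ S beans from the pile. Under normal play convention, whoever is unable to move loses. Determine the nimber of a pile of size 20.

0

G(0) = 0
G(1) = mex{} = 0
G(2) = mex{} = 0
G(3) = mex{} = 0
G(4) = mex{} = 0
G(5) = mex{} = 0
G(6) = mex{0} = 1
G(7) = mex{0} = 1
G(8) = mex{0} = 1
G(9) = mex{0,0} = 1
G(10) = mex{0,0,0} = 1
G(11) = mex{0,0,0,0} = 1
G(12) = mex{1,0,0,0} = 2
G(13) = mex{1,0,0,0} = 2
G(14) = mex{1,0,0,0} = 2
G(15) = mex{1,1,0,0} = 2
G(16) = mex{1,1,1,0} = 2
G(17) = mex{1,1,1,1} = 0
G(18) = mex{2,1,1,1} = 0
G(19) = mex{2,1,1,1} = 0
G(20) = mex{2,1,1,1} = 0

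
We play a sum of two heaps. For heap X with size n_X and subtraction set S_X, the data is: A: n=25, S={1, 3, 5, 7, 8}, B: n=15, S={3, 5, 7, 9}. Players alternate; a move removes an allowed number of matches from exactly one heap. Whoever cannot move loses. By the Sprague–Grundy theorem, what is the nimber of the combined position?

3

Heap A, S = {1, 3, 5, 7, 8}:
G(0) = 0
G(1) = mex{0} = 1
G(2) = mex{1} = 0
G(3) = mex{0,0} = 1
G(4) = mex{1,1} = 0
G(5) = mex{0,0,0} = 1
G(6) = mex{1,1,1} = 0
G(7) = mex{0,0,0,0} = 1
G(8) = mex{1,1,1,1,0} = 2
G(9) = mex{2,0,0,0,1} = 3
G(10) = mex{3,1,1,1,0} = 2
G(11) = mex{2,2,0,0,1} = 3
G(12) = mex{3,3,1,1,0} = 2
G(13) = mex{2,2,2,0,1} = 3
G(14) = mex{3,3,3,1,0} = 2
G(15) = mex{2,2,2,2,1} = 0
G(16) = mex{0,3,3,3,2} = 1
G(17) = mex{1,2,2,2,3} = 0
G(18) = mex{0,0,3,3,2} = 1
G(19) = mex{1,1,2,2,3} = 0
G(20) = mex{0,0,0,3,2} = 1
G(21) = mex{1,1,1,2,3} = 0
G(22) = mex{0,0,0,0,2} = 1
G(23) = mex{1,1,1,1,0} = 2
G(24) = mex{2,0,0,0,1} = 3
G(25) = mex{3,1,1,1,0} = 2
G_A(25) = 2.
Heap B, S = {3, 5, 7, 9}:
G(0) = 0
G(1) = mex{} = 0
G(2) = mex{} = 0
G(3) = mex{0} = 1
G(4) = mex{0} = 1
G(5) = mex{0,0} = 1
G(6) = mex{1,0} = 2
G(7) = mex{1,0,0} = 2
G(8) = mex{1,1,0} = 2
G(9) = mex{2,1,0,0} = 3
G(10) = mex{2,1,1,0} = 3
G(11) = mex{2,2,1,0} = 3
G(12) = mex{3,2,1,1} = 0
G(13) = mex{3,2,2,1} = 0
G(14) = mex{3,3,2,1} = 0
G(15) = mex{0,3,2,2} = 1
G_B(15) = 1.
Combined Grundy value = 2 ⊕ 1 = 3.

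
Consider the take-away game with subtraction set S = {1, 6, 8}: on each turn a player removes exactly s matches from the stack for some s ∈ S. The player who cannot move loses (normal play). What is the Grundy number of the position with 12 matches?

n :  0  1  2  3  4  5  6  7  8  9 10 11 12
G :  0  1  0  1  0  1  2  0  1  0  1  0  1

1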